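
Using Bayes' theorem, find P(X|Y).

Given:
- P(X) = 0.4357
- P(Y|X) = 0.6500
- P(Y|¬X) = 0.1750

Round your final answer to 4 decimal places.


Bayes' theorem: P(X|Y) = P(Y|X) × P(X) / P(Y)

Step 1: Calculate P(Y) using law of total probability
P(Y) = P(Y|X)P(X) + P(Y|¬X)P(¬X)
     = 0.6500 × 0.4357 + 0.1750 × 0.5643
     = 0.28320500 + 0.09875250
     = 0.38195750

Step 2: Apply Bayes' theorem
P(X|Y) = P(Y|X) × P(X) / P(Y)
       = 0.28320500 / 0.38195750
       = 0.7415


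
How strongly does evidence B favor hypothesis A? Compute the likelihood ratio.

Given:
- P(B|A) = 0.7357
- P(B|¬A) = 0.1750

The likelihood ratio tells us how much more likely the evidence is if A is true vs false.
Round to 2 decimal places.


Likelihood Ratio (LR) = P(B|A) / P(B|¬A)

LR = 0.7357 / 0.1750
   = 4.20

The evidence is 4.20 times more likely if A is true than if A is false.
Because LR exceeds 1, B is evidence for A.


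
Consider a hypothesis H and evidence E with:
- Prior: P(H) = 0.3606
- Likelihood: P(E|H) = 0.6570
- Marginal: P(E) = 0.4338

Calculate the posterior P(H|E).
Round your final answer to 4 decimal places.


Using Bayes' theorem:

P(H|E) = P(E|H) × P(H) / P(E)
       = 0.6570 × 0.3606 / 0.4338
       = 0.23691420 / 0.4338
       = 0.5461

The evidence strengthens our belief in H.
Prior: 0.3606 → Posterior: 0.5461


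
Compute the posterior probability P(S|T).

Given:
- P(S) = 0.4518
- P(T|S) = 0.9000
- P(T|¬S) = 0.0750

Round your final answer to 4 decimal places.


Bayes' theorem: P(S|T) = P(T|S) × P(S) / P(T)

Step 1: Calculate P(T) using law of total probability
P(T) = P(T|S)P(S) + P(T|¬S)P(¬S)
     = 0.9000 × 0.4518 + 0.0750 × 0.5482
     = 0.40662000 + 0.04111500
     = 0.44773500

Step 2: Apply Bayes' theorem
P(S|T) = P(T|S) × P(S) / P(T)
       = 0.40662000 / 0.44773500
       = 0.9082


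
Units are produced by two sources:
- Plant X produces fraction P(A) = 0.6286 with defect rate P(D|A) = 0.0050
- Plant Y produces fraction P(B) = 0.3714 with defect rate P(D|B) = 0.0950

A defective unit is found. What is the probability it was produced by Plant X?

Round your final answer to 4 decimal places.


Let A = from Plant X, D = defective

Given:
- P(A) = 0.6286, P(B) = 0.3714
- P(D|A) = 0.0050, P(D|B) = 0.0950

Step 1: Find P(D)
P(D) = P(D|A)P(A) + P(D|B)P(B)
     = 0.0050 × 0.6286 + 0.0950 × 0.3714
     = 0.00314300 + 0.03528300
     = 0.03842600

Step 2: Apply Bayes' theorem
P(A|D) = P(D|A)P(A) / P(D)
       = 0.00314300 / 0.03842600
       = 0.0818


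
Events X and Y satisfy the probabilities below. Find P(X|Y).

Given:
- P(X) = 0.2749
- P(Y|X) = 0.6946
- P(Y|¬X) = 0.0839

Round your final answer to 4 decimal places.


Bayes' theorem: P(X|Y) = P(Y|X) × P(X) / P(Y)

Step 1: Calculate P(Y) using law of total probability
P(Y) = P(Y|X)P(X) + P(Y|¬X)P(¬X)
     = 0.6946 × 0.2749 + 0.0839 × 0.7251
     = 0.19094554 + 0.06083589
     = 0.25178143

Step 2: Apply Bayes' theorem
P(X|Y) = P(Y|X) × P(X) / P(Y)
       = 0.19094554 / 0.25178143
       = 0.7584


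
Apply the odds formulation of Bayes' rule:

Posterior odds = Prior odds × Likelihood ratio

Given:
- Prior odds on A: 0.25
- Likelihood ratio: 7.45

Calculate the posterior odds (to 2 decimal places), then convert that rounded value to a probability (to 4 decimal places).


Step 1: Calculate posterior odds
Posterior odds = Prior odds × LR
               = 0.25 × 7.45
               = 1.86

Step 2: Convert to probability
P(A|E) = Posterior odds / (1 + Posterior odds)
       = 1.86 / (1 + 1.86)
       = 1.86 / 2.86
       = 0.6503

The evidence increased P(A) from 0.2000 to 0.6503.


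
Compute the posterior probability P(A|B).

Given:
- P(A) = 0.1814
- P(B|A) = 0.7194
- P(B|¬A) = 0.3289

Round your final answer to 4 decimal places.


Bayes' theorem: P(A|B) = P(B|A) × P(A) / P(B)

Step 1: Calculate P(B) using law of total probability
P(B) = P(B|A)P(A) + P(B|¬A)P(¬A)
     = 0.7194 × 0.1814 + 0.3289 × 0.8186
     = 0.13049916 + 0.26923754
     = 0.39973670

Step 2: Apply Bayes' theorem
P(A|B) = P(B|A) × P(A) / P(B)
       = 0.13049916 / 0.39973670
       = 0.3265


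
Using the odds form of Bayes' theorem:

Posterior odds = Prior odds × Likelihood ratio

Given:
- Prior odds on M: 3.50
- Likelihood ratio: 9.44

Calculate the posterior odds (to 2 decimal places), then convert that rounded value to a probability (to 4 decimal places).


Step 1: Calculate posterior odds
Posterior odds = Prior odds × LR
               = 3.50 × 9.44
               = 33.04

Step 2: Convert to probability
P(M|E) = Posterior odds / (1 + Posterior odds)
       = 33.04 / (1 + 33.04)
       = 33.04 / 34.04
       = 0.9706

The evidence increased P(M) from 0.7778 to 0.9706.


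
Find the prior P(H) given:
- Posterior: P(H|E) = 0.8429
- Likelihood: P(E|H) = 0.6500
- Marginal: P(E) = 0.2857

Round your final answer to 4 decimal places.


From Bayes' theorem: P(H|E) = P(E|H) × P(H) / P(E)

Rearranging for P(H):
P(H) = P(H|E) × P(E) / P(E|H)
     = 0.8429 × 0.2857 / 0.6500
     = 0.24081653 / 0.6500
     = 0.3705


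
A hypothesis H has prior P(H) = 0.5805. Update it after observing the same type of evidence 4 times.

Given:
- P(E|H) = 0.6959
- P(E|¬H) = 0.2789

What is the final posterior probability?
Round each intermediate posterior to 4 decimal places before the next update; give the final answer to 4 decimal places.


Sequential Bayesian updating:

Initial prior: P(H) = 0.5805

Update 1:
  P(E) = 0.6959 × 0.5805 + 0.2789 × 0.4195 = 0.40396995 + 0.11699855 = 0.52096850
  P(H|E) = 0.40396995 / 0.52096850 = 0.7754

Update 2:
  P(E) = 0.6959 × 0.7754 + 0.2789 × 0.2246 = 0.53960086 + 0.06264094 = 0.60224180
  P(H|E) = 0.53960086 / 0.60224180 = 0.8960

Update 3:
  P(E) = 0.6959 × 0.8960 + 0.2789 × 0.1040 = 0.62352640 + 0.02900560 = 0.65253200
  P(H|E) = 0.62352640 / 0.65253200 = 0.9555

Update 4:
  P(E) = 0.6959 × 0.9555 + 0.2789 × 0.0445 = 0.66493245 + 0.01241105 = 0.67734350
  P(H|E) = 0.66493245 / 0.67734350 = 0.9817

Final posterior: 0.9817


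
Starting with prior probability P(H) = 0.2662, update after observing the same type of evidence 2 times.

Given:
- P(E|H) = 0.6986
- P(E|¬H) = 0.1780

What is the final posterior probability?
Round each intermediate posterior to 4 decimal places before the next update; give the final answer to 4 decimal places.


Sequential Bayesian updating:

Initial prior: P(H) = 0.2662

Update 1:
  P(E) = 0.6986 × 0.2662 + 0.1780 × 0.7338 = 0.18596732 + 0.13061640 = 0.31658372
  P(H|E) = 0.18596732 / 0.31658372 = 0.5874

Update 2:
  P(E) = 0.6986 × 0.5874 + 0.1780 × 0.4126 = 0.41035764 + 0.07344280 = 0.48380044
  P(H|E) = 0.41035764 / 0.48380044 = 0.8482

Final posterior: 0.8482


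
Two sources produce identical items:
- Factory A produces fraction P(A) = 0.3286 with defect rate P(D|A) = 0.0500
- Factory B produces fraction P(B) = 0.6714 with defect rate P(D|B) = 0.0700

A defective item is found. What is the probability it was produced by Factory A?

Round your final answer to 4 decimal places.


Let A = from Factory A, D = defective

Given:
- P(A) = 0.3286, P(B) = 0.6714
- P(D|A) = 0.0500, P(D|B) = 0.0700

Step 1: Find P(D)
P(D) = P(D|A)P(A) + P(D|B)P(B)
     = 0.0500 × 0.3286 + 0.0700 × 0.6714
     = 0.01643000 + 0.04699800
     = 0.06342800

Step 2: Apply Bayes' theorem
P(A|D) = P(D|A)P(A) / P(D)
       = 0.01643000 / 0.06342800
       = 0.2590


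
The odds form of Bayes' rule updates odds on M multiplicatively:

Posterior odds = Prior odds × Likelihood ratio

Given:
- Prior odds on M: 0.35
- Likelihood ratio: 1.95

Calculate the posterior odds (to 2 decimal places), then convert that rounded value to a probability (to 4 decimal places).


Step 1: Calculate posterior odds
Posterior odds = Prior odds × LR
               = 0.35 × 1.95
               = 0.68

Step 2: Convert to probability
P(M|E) = Posterior odds / (1 + Posterior odds)
       = 0.68 / (1 + 0.68)
       = 0.68 / 1.68
       = 0.4048

The evidence increased P(M) from 0.2593 to 0.4048.


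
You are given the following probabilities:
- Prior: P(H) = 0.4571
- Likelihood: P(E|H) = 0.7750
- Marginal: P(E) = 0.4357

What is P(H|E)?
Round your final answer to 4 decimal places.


Using Bayes' theorem:

P(H|E) = P(E|H) × P(H) / P(E)
       = 0.7750 × 0.4571 / 0.4357
       = 0.35425250 / 0.4357
       = 0.8131

The evidence strengthens our belief in H.
Prior: 0.4571 → Posterior: 0.8131


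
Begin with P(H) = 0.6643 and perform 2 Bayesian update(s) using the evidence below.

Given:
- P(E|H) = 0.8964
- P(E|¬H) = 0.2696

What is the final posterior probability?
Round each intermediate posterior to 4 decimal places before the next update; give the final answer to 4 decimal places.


Sequential Bayesian updating:

Initial prior: P(H) = 0.6643

Update 1:
  P(E) = 0.8964 × 0.6643 + 0.2696 × 0.3357 = 0.59547852 + 0.09050472 = 0.68598324
  P(H|E) = 0.59547852 / 0.68598324 = 0.8681

Update 2:
  P(E) = 0.8964 × 0.8681 + 0.2696 × 0.1319 = 0.77816484 + 0.03556024 = 0.81372508
  P(H|E) = 0.77816484 / 0.81372508 = 0.9563

Final posterior: 0.9563


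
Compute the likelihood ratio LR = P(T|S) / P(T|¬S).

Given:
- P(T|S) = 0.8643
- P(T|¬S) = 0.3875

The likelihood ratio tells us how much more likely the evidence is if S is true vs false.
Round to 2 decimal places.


Likelihood Ratio (LR) = P(T|S) / P(T|¬S)

LR = 0.8643 / 0.3875
   = 2.23

The evidence is 2.23 times more likely if S is true than if S is false.
Since LR > 1, the evidence supports S over ¬S.


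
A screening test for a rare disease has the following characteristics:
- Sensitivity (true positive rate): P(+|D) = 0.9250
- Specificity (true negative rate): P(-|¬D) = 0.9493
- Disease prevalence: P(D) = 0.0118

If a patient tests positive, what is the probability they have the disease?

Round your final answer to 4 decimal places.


Let D = has disease, + = positive test

Given:
- P(D) = 0.0118 (prevalence)
- P(+|D) = 0.9250 (sensitivity)
- P(-|¬D) = 0.9493 (specificity)
- P(+|¬D) = 0.0507 (false positive rate = 1 - specificity)

Step 1: Find P(+)
P(+) = P(+|D)P(D) + P(+|¬D)P(¬D)
     = 0.9250 × 0.0118 + 0.0507 × 0.9882
     = 0.01091500 + 0.05010174
     = 0.06101674

Step 2: Apply Bayes' theorem for P(D|+)
P(D|+) = P(+|D)P(D) / P(+)
       = 0.01091500 / 0.06101674
       = 0.1789


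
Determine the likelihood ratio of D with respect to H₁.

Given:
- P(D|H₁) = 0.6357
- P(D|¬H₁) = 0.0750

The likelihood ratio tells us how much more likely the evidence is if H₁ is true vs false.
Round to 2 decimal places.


Likelihood Ratio (LR) = P(D|H₁) / P(D|¬H₁)

LR = 0.6357 / 0.0750
   = 8.48

The evidence is 8.48 times more likely if H₁ is true than if H₁ is false.
LR > 1, so observing D raises the odds in favor of H₁.


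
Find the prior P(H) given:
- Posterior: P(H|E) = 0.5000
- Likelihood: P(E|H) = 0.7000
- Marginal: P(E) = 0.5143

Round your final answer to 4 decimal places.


From Bayes' theorem: P(H|E) = P(E|H) × P(H) / P(E)

Rearranging for P(H):
P(H) = P(H|E) × P(E) / P(E|H)
     = 0.5000 × 0.5143 / 0.7000
     = 0.25715000 / 0.7000
     = 0.3674


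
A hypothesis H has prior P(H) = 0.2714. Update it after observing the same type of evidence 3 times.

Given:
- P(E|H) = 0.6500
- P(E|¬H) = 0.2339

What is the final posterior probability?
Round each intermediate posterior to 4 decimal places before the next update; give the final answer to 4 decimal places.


Sequential Bayesian updating:

Initial prior: P(H) = 0.2714

Update 1:
  P(E) = 0.6500 × 0.2714 + 0.2339 × 0.7286 = 0.17641000 + 0.17041954 = 0.34682954
  P(H|E) = 0.17641000 / 0.34682954 = 0.5086

Update 2:
  P(E) = 0.6500 × 0.5086 + 0.2339 × 0.4914 = 0.33059000 + 0.11493846 = 0.44552846
  P(H|E) = 0.33059000 / 0.44552846 = 0.7420

Update 3:
  P(E) = 0.6500 × 0.7420 + 0.2339 × 0.2580 = 0.48230000 + 0.06034620 = 0.54264620
  P(H|E) = 0.48230000 / 0.54264620 = 0.8888

Final posterior: 0.8888


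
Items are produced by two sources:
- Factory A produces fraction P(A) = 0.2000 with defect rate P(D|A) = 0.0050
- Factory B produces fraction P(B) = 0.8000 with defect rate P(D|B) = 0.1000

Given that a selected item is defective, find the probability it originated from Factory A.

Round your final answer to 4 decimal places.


Let A = from Factory A, D = defective

Given:
- P(A) = 0.2000, P(B) = 0.8000
- P(D|A) = 0.0050, P(D|B) = 0.1000

Step 1: Find P(D)
P(D) = P(D|A)P(A) + P(D|B)P(B)
     = 0.0050 × 0.2000 + 0.1000 × 0.8000
     = 0.00100000 + 0.08000000
     = 0.08100000

Step 2: Apply Bayes' theorem
P(A|D) = P(D|A)P(A) / P(D)
       = 0.00100000 / 0.08100000
       = 0.0123


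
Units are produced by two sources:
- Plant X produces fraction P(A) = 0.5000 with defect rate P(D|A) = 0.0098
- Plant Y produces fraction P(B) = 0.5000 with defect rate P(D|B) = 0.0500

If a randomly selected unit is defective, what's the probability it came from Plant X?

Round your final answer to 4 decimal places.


Let A = from Plant X, D = defective

Given:
- P(A) = 0.5000, P(B) = 0.5000
- P(D|A) = 0.0098, P(D|B) = 0.0500

Step 1: Find P(D)
P(D) = P(D|A)P(A) + P(D|B)P(B)
     = 0.0098 × 0.5000 + 0.0500 × 0.5000
     = 0.00490000 + 0.02500000
     = 0.02990000

Step 2: Apply Bayes' theorem
P(A|D) = P(D|A)P(A) / P(D)
       = 0.00490000 / 0.02990000
       = 0.1639


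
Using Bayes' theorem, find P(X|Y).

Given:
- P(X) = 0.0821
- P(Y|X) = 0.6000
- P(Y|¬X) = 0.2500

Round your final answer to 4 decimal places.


Bayes' theorem: P(X|Y) = P(Y|X) × P(X) / P(Y)

Step 1: Calculate P(Y) using law of total probability
P(Y) = P(Y|X)P(X) + P(Y|¬X)P(¬X)
     = 0.6000 × 0.0821 + 0.2500 × 0.9179
     = 0.04926000 + 0.22947500
     = 0.27873500

Step 2: Apply Bayes' theorem
P(X|Y) = P(Y|X) × P(X) / P(Y)
       = 0.04926000 / 0.27873500
       = 0.1767


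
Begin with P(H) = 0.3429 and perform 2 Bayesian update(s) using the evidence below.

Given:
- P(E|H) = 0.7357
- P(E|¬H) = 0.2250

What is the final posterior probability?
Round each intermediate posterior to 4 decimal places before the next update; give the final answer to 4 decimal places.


Sequential Bayesian updating:

Initial prior: P(H) = 0.3429

Update 1:
  P(E) = 0.7357 × 0.3429 + 0.2250 × 0.6571 = 0.25227153 + 0.14784750 = 0.40011903
  P(H|E) = 0.25227153 / 0.40011903 = 0.6305

Update 2:
  P(E) = 0.7357 × 0.6305 + 0.2250 × 0.3695 = 0.46385885 + 0.08313750 = 0.54699635
  P(H|E) = 0.46385885 / 0.54699635 = 0.8480

Final posterior: 0.8480


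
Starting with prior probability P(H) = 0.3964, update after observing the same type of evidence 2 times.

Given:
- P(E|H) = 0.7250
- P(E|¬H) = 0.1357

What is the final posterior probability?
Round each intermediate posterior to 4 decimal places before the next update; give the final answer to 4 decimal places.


Sequential Bayesian updating:

Initial prior: P(H) = 0.3964

Update 1:
  P(E) = 0.7250 × 0.3964 + 0.1357 × 0.6036 = 0.28739000 + 0.08190852 = 0.36929852
  P(H|E) = 0.28739000 / 0.36929852 = 0.7782

Update 2:
  P(E) = 0.7250 × 0.7782 + 0.1357 × 0.2218 = 0.56419500 + 0.03009826 = 0.59429326
  P(H|E) = 0.56419500 / 0.59429326 = 0.9494

Final posterior: 0.9494


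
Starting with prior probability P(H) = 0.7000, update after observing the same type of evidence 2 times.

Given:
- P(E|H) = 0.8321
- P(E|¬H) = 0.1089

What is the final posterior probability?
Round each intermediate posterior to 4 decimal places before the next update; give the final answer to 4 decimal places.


Sequential Bayesian updating:

Initial prior: P(H) = 0.7000

Update 1:
  P(E) = 0.8321 × 0.7000 + 0.1089 × 0.3000 = 0.58247000 + 0.03267000 = 0.61514000
  P(H|E) = 0.58247000 / 0.61514000 = 0.9469

Update 2:
  P(E) = 0.8321 × 0.9469 + 0.1089 × 0.0531 = 0.78791549 + 0.00578259 = 0.79369808
  P(H|E) = 0.78791549 / 0.79369808 = 0.9927

Final posterior: 0.9927


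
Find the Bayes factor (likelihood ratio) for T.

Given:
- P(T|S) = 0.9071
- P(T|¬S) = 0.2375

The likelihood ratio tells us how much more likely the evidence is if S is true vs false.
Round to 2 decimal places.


Likelihood Ratio (LR) = P(T|S) / P(T|¬S)

LR = 0.9071 / 0.2375
   = 3.82

The evidence is 3.82 times more likely if S is true than if S is false.
Because LR exceeds 1, T is evidence for S.


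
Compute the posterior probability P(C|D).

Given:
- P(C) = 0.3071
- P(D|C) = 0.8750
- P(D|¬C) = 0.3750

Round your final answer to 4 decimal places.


Bayes' theorem: P(C|D) = P(D|C) × P(C) / P(D)

Step 1: Calculate P(D) using law of total probability
P(D) = P(D|C)P(C) + P(D|¬C)P(¬C)
     = 0.8750 × 0.3071 + 0.3750 × 0.6929
     = 0.26871250 + 0.25983750
     = 0.52855000

Step 2: Apply Bayes' theorem
P(C|D) = P(D|C) × P(C) / P(D)
       = 0.26871250 / 0.52855000
       = 0.5084


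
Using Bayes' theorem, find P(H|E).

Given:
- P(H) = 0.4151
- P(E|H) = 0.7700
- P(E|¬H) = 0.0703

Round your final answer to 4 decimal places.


Bayes' theorem: P(H|E) = P(E|H) × P(H) / P(E)

Step 1: Calculate P(E) using law of total probability
P(E) = P(E|H)P(H) + P(E|¬H)P(¬H)
     = 0.7700 × 0.4151 + 0.0703 × 0.5849
     = 0.31962700 + 0.04111847
     = 0.36074547

Step 2: Apply Bayes' theorem
P(H|E) = P(E|H) × P(H) / P(E)
       = 0.31962700 / 0.36074547
       = 0.8860


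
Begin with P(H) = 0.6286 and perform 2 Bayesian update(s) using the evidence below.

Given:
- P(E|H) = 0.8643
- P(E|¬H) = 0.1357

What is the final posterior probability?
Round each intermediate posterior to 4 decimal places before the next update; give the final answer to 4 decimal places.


Sequential Bayesian updating:

Initial prior: P(H) = 0.6286

Update 1:
  P(E) = 0.8643 × 0.6286 + 0.1357 × 0.3714 = 0.54329898 + 0.05039898 = 0.59369796
  P(H|E) = 0.54329898 / 0.59369796 = 0.9151

Update 2:
  P(E) = 0.8643 × 0.9151 + 0.1357 × 0.0849 = 0.79092093 + 0.01152093 = 0.80244186
  P(H|E) = 0.79092093 / 0.80244186 = 0.9856

Final posterior: 0.9856


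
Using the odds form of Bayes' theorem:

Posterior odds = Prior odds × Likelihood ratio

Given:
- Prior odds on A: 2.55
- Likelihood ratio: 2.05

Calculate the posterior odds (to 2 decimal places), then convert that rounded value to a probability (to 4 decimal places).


Step 1: Calculate posterior odds
Posterior odds = Prior odds × LR
               = 2.55 × 2.05
               = 5.23

Step 2: Convert to probability
P(A|E) = Posterior odds / (1 + Posterior odds)
       = 5.23 / (1 + 5.23)
       = 5.23 / 6.23
       = 0.8395

The evidence increased P(A) from 0.7183 to 0.8395.


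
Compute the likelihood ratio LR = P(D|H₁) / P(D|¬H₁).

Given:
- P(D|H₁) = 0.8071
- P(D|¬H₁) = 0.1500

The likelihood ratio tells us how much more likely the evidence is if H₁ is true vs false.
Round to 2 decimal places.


Likelihood Ratio (LR) = P(D|H₁) / P(D|¬H₁)

LR = 0.8071 / 0.1500
   = 5.38

The evidence is 5.38 times more likely if H₁ is true than if H₁ is false.
LR > 1, so observing D raises the odds in favor of H₁.


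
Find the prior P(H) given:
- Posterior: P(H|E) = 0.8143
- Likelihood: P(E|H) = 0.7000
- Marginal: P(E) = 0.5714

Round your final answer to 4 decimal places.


From Bayes' theorem: P(H|E) = P(E|H) × P(H) / P(E)

Rearranging for P(H):
P(H) = P(H|E) × P(E) / P(E|H)
     = 0.8143 × 0.5714 / 0.7000
     = 0.46529102 / 0.7000
     = 0.6647


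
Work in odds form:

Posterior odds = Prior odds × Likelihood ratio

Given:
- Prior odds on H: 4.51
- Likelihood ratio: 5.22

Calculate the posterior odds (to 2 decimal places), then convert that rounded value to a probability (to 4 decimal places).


Step 1: Calculate posterior odds
Posterior odds = Prior odds × LR
               = 4.51 × 5.22
               = 23.54

Step 2: Convert to probability
P(H|E) = Posterior odds / (1 + Posterior odds)
       = 23.54 / (1 + 23.54)
       = 23.54 / 24.54
       = 0.9593

The evidence increased P(H) from 0.8185 to 0.9593.


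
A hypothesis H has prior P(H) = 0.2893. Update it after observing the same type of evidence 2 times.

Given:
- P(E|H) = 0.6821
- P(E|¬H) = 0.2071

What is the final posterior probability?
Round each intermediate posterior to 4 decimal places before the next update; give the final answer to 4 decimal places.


Sequential Bayesian updating:

Initial prior: P(H) = 0.2893

Update 1:
  P(E) = 0.6821 × 0.2893 + 0.2071 × 0.7107 = 0.19733153 + 0.14718597 = 0.34451750
  P(H|E) = 0.19733153 / 0.34451750 = 0.5728

Update 2:
  P(E) = 0.6821 × 0.5728 + 0.2071 × 0.4272 = 0.39070688 + 0.08847312 = 0.47918000
  P(H|E) = 0.39070688 / 0.47918000 = 0.8154

Final posterior: 0.8154


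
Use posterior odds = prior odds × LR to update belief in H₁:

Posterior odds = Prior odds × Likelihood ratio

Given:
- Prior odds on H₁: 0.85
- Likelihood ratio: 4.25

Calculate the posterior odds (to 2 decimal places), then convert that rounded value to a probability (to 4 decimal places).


Step 1: Calculate posterior odds
Posterior odds = Prior odds × LR
               = 0.85 × 4.25
               = 3.61

Step 2: Convert to probability
P(H₁|E) = Posterior odds / (1 + Posterior odds)
       = 3.61 / (1 + 3.61)
       = 3.61 / 4.61
       = 0.7831

The evidence increased P(H₁) from 0.4595 to 0.7831.


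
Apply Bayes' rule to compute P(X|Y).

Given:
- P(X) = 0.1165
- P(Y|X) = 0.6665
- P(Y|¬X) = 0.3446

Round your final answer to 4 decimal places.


Bayes' theorem: P(X|Y) = P(Y|X) × P(X) / P(Y)

Step 1: Calculate P(Y) using law of total probability
P(Y) = P(Y|X)P(X) + P(Y|¬X)P(¬X)
     = 0.6665 × 0.1165 + 0.3446 × 0.8835
     = 0.07764725 + 0.30445410
     = 0.38210135

Step 2: Apply Bayes' theorem
P(X|Y) = P(Y|X) × P(X) / P(Y)
       = 0.07764725 / 0.38210135
       = 0.2032


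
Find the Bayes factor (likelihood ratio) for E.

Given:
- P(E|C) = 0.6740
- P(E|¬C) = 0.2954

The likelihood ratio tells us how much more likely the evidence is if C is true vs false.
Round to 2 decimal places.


Likelihood Ratio (LR) = P(E|C) / P(E|¬C)

LR = 0.6740 / 0.2954
   = 2.28

The evidence is 2.28 times more likely if C is true than if C is false.
Because LR exceeds 1, E is evidence for C.


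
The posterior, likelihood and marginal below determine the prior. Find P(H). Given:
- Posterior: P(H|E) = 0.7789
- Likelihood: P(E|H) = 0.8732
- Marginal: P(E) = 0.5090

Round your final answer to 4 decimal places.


From Bayes' theorem: P(H|E) = P(E|H) × P(H) / P(E)

Rearranging for P(H):
P(H) = P(H|E) × P(E) / P(E|H)
     = 0.7789 × 0.5090 / 0.8732
     = 0.39646010 / 0.8732
     = 0.4540


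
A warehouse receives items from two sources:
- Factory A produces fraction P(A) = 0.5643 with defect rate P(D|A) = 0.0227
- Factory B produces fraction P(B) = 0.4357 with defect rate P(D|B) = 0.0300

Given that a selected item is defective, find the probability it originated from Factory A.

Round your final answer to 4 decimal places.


Let A = from Factory A, D = defective

Given:
- P(A) = 0.5643, P(B) = 0.4357
- P(D|A) = 0.0227, P(D|B) = 0.0300

Step 1: Find P(D)
P(D) = P(D|A)P(A) + P(D|B)P(B)
     = 0.0227 × 0.5643 + 0.0300 × 0.4357
     = 0.01280961 + 0.01307100
     = 0.02588061

Step 2: Apply Bayes' theorem
P(A|D) = P(D|A)P(A) / P(D)
       = 0.01280961 / 0.02588061
       = 0.4950


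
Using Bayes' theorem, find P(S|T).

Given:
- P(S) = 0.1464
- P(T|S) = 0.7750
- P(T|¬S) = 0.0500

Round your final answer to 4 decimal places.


Bayes' theorem: P(S|T) = P(T|S) × P(S) / P(T)

Step 1: Calculate P(T) using law of total probability
P(T) = P(T|S)P(S) + P(T|¬S)P(¬S)
     = 0.7750 × 0.1464 + 0.0500 × 0.8536
     = 0.11346000 + 0.04268000
     = 0.15614000

Step 2: Apply Bayes' theorem
P(S|T) = P(T|S) × P(S) / P(T)
       = 0.11346000 / 0.15614000
       = 0.7267


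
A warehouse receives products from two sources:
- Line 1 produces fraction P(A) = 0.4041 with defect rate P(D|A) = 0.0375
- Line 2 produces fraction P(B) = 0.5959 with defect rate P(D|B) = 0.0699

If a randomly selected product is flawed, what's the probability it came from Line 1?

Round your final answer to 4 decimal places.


Let A = from Line 1, D = flawed

Given:
- P(A) = 0.4041, P(B) = 0.5959
- P(D|A) = 0.0375, P(D|B) = 0.0699

Step 1: Find P(D)
P(D) = P(D|A)P(A) + P(D|B)P(B)
     = 0.0375 × 0.4041 + 0.0699 × 0.5959
     = 0.01515375 + 0.04165341
     = 0.05680716

Step 2: Apply Bayes' theorem
P(A|D) = P(D|A)P(A) / P(D)
       = 0.01515375 / 0.05680716
       = 0.2668


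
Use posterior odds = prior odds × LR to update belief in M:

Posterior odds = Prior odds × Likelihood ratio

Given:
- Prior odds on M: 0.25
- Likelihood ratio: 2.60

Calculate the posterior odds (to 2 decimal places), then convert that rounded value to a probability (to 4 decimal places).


Step 1: Calculate posterior odds
Posterior odds = Prior odds × LR
               = 0.25 × 2.60
               = 0.65

Step 2: Convert to probability
P(M|E) = Posterior odds / (1 + Posterior odds)
       = 0.65 / (1 + 0.65)
       = 0.65 / 1.65
       = 0.3939

The evidence increased P(M) from 0.2000 to 0.3939.


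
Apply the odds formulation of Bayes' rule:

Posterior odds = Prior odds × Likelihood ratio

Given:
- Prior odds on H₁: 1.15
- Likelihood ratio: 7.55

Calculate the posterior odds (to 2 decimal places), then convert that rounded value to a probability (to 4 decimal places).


Step 1: Calculate posterior odds
Posterior odds = Prior odds × LR
               = 1.15 × 7.55
               = 8.68

Step 2: Convert to probability
P(H₁|E) = Posterior odds / (1 + Posterior odds)
       = 8.68 / (1 + 8.68)
       = 8.68 / 9.68
       = 0.8967

The evidence increased P(H₁) from 0.5349 to 0.8967.


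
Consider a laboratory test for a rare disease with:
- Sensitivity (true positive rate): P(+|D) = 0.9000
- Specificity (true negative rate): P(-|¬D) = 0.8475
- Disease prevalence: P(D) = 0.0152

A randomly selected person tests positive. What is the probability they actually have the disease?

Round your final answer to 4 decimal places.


Let D = has disease, + = positive test

Given:
- P(D) = 0.0152 (prevalence)
- P(+|D) = 0.9000 (sensitivity)
- P(-|¬D) = 0.8475 (specificity)
- P(+|¬D) = 0.1525 (false positive rate = 1 - specificity)

Step 1: Find P(+)
P(+) = P(+|D)P(D) + P(+|¬D)P(¬D)
     = 0.9000 × 0.0152 + 0.1525 × 0.9848
     = 0.01368000 + 0.15018200
     = 0.16386200

Step 2: Apply Bayes' theorem for P(D|+)
P(D|+) = P(+|D)P(D) / P(+)
       = 0.01368000 / 0.16386200
       = 0.0835


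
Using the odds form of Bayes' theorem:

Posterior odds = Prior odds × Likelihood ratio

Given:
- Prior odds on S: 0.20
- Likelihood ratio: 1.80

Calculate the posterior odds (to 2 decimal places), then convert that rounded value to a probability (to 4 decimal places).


Step 1: Calculate posterior odds
Posterior odds = Prior odds × LR
               = 0.20 × 1.80
               = 0.36

Step 2: Convert to probability
P(S|E) = Posterior odds / (1 + Posterior odds)
       = 0.36 / (1 + 0.36)
       = 0.36 / 1.36
       = 0.2647

The evidence increased P(S) from 0.1667 to 0.2647.


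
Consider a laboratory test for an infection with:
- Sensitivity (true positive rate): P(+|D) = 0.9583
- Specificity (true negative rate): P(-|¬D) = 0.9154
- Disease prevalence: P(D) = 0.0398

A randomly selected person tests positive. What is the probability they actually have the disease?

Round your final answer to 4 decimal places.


Let D = has disease, + = positive test

Given:
- P(D) = 0.0398 (prevalence)
- P(+|D) = 0.9583 (sensitivity)
- P(-|¬D) = 0.9154 (specificity)
- P(+|¬D) = 0.0846 (false positive rate = 1 - specificity)

Step 1: Find P(+)
P(+) = P(+|D)P(D) + P(+|¬D)P(¬D)
     = 0.9583 × 0.0398 + 0.0846 × 0.9602
     = 0.03814034 + 0.08123292
     = 0.11937326

Step 2: Apply Bayes' theorem for P(D|+)
P(D|+) = P(+|D)P(D) / P(+)
       = 0.03814034 / 0.11937326
       = 0.3195


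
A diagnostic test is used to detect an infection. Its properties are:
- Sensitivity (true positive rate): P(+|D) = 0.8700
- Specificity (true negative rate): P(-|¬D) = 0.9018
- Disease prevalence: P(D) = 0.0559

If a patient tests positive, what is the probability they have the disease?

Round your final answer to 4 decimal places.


Let D = has disease, + = positive test

Given:
- P(D) = 0.0559 (prevalence)
- P(+|D) = 0.8700 (sensitivity)
- P(-|¬D) = 0.9018 (specificity)
- P(+|¬D) = 0.0982 (false positive rate = 1 - specificity)

Step 1: Find P(+)
P(+) = P(+|D)P(D) + P(+|¬D)P(¬D)
     = 0.8700 × 0.0559 + 0.0982 × 0.9441
     = 0.04863300 + 0.09271062
     = 0.14134362

Step 2: Apply Bayes' theorem for P(D|+)
P(D|+) = P(+|D)P(D) / P(+)
       = 0.04863300 / 0.14134362
       = 0.3441


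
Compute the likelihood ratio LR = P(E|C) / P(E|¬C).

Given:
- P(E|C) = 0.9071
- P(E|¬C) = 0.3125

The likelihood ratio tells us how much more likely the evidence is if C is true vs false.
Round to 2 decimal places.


Likelihood Ratio (LR) = P(E|C) / P(E|¬C)

LR = 0.9071 / 0.3125
   = 2.90

The evidence is 2.90 times more likely if C is true than if C is false.
Because LR exceeds 1, E is evidence for C.


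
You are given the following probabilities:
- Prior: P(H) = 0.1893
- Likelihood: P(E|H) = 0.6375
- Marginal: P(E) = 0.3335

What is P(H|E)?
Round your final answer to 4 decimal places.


Using Bayes' theorem:

P(H|E) = P(E|H) × P(H) / P(E)
       = 0.6375 × 0.1893 / 0.3335
       = 0.12067875 / 0.3335
       = 0.3619

The evidence strengthens our belief in H.
Prior: 0.1893 → Posterior: 0.3619


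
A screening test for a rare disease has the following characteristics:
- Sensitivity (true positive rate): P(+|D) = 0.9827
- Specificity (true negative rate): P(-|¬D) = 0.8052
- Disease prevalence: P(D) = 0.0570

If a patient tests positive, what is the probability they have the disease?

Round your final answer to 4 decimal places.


Let D = has disease, + = positive test

Given:
- P(D) = 0.0570 (prevalence)
- P(+|D) = 0.9827 (sensitivity)
- P(-|¬D) = 0.8052 (specificity)
- P(+|¬D) = 0.1948 (false positive rate = 1 - specificity)

Step 1: Find P(+)
P(+) = P(+|D)P(D) + P(+|¬D)P(¬D)
     = 0.9827 × 0.0570 + 0.1948 × 0.9430
     = 0.05601390 + 0.18369640
     = 0.23971030

Step 2: Apply Bayes' theorem for P(D|+)
P(D|+) = P(+|D)P(D) / P(+)
       = 0.05601390 / 0.23971030
       = 0.2337


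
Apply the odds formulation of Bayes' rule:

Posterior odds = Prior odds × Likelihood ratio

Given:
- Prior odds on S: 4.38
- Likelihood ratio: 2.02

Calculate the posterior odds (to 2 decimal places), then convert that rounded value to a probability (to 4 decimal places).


Step 1: Calculate posterior odds
Posterior odds = Prior odds × LR
               = 4.38 × 2.02
               = 8.85

Step 2: Convert to probability
P(S|E) = Posterior odds / (1 + Posterior odds)
       = 8.85 / (1 + 8.85)
       = 8.85 / 9.85
       = 0.8985

The evidence increased P(S) from 0.8141 to 0.8985.


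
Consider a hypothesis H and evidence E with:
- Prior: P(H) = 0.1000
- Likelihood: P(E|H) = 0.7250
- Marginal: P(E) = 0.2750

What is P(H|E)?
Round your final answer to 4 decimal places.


Using Bayes' theorem:

P(H|E) = P(E|H) × P(H) / P(E)
       = 0.7250 × 0.1000 / 0.2750
       = 0.07250000 / 0.2750
       = 0.2636

The evidence strengthens our belief in H.
Prior: 0.1000 → Posterior: 0.2636


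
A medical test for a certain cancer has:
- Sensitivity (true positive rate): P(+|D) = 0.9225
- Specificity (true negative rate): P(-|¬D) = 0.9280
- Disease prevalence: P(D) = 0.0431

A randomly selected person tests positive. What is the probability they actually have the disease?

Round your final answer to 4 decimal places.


Let D = has disease, + = positive test

Given:
- P(D) = 0.0431 (prevalence)
- P(+|D) = 0.9225 (sensitivity)
- P(-|¬D) = 0.9280 (specificity)
- P(+|¬D) = 0.0720 (false positive rate = 1 - specificity)

Step 1: Find P(+)
P(+) = P(+|D)P(D) + P(+|¬D)P(¬D)
     = 0.9225 × 0.0431 + 0.0720 × 0.9569
     = 0.03975975 + 0.06889680
     = 0.10865655

Step 2: Apply Bayes' theorem for P(D|+)
P(D|+) = P(+|D)P(D) / P(+)
       = 0.03975975 / 0.10865655
       = 0.3659


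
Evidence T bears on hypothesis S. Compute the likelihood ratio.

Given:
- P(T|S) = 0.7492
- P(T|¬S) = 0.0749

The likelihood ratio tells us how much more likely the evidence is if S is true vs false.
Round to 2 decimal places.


Likelihood Ratio (LR) = P(T|S) / P(T|¬S)

LR = 0.7492 / 0.0749
   = 10.00

The evidence is 10.00 times more likely if S is true than if S is false.
LR > 1, so observing T raises the odds in favor of S.


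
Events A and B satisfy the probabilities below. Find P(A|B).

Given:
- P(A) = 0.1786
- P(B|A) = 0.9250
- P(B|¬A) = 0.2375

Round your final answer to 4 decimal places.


Bayes' theorem: P(A|B) = P(B|A) × P(A) / P(B)

Step 1: Calculate P(B) using law of total probability
P(B) = P(B|A)P(A) + P(B|¬A)P(¬A)
     = 0.9250 × 0.1786 + 0.2375 × 0.8214
     = 0.16520500 + 0.19508250
     = 0.36028750

Step 2: Apply Bayes' theorem
P(A|B) = P(B|A) × P(A) / P(B)
       = 0.16520500 / 0.36028750
       = 0.4585


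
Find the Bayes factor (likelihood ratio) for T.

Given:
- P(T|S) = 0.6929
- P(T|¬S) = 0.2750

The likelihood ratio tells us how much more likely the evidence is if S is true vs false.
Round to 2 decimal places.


Likelihood Ratio (LR) = P(T|S) / P(T|¬S)

LR = 0.6929 / 0.2750
   = 2.52

The evidence is 2.52 times more likely if S is true than if S is false.
LR > 1, so observing T raises the odds in favor of S.


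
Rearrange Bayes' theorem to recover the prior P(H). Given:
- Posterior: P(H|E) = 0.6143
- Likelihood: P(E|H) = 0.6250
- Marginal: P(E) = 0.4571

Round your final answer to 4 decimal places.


From Bayes' theorem: P(H|E) = P(E|H) × P(H) / P(E)

Rearranging for P(H):
P(H) = P(H|E) × P(E) / P(E|H)
     = 0.6143 × 0.4571 / 0.6250
     = 0.28079653 / 0.6250
     = 0.4493


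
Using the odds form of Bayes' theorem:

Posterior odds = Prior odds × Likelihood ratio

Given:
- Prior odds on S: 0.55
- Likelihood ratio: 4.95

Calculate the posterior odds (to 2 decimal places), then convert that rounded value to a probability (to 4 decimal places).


Step 1: Calculate posterior odds
Posterior odds = Prior odds × LR
               = 0.55 × 4.95
               = 2.72

Step 2: Convert to probability
P(S|E) = Posterior odds / (1 + Posterior odds)
       = 2.72 / (1 + 2.72)
       = 2.72 / 3.72
       = 0.7312

The evidence increased P(S) from 0.3548 to 0.7312.


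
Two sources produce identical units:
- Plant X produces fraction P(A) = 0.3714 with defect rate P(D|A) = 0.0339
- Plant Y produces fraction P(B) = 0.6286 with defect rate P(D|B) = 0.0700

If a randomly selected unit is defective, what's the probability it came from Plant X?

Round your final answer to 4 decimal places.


Let A = from Plant X, D = defective

Given:
- P(A) = 0.3714, P(B) = 0.6286
- P(D|A) = 0.0339, P(D|B) = 0.0700

Step 1: Find P(D)
P(D) = P(D|A)P(A) + P(D|B)P(B)
     = 0.0339 × 0.3714 + 0.0700 × 0.6286
     = 0.01259046 + 0.04400200
     = 0.05659246

Step 2: Apply Bayes' theorem
P(A|D) = P(D|A)P(A) / P(D)
       = 0.01259046 / 0.05659246
       = 0.2225


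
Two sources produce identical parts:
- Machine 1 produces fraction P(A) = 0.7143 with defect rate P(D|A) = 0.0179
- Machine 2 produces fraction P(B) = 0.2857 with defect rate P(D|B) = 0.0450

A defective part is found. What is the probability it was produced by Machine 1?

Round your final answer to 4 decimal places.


Let A = from Machine 1, D = defective

Given:
- P(A) = 0.7143, P(B) = 0.2857
- P(D|A) = 0.0179, P(D|B) = 0.0450

Step 1: Find P(D)
P(D) = P(D|A)P(A) + P(D|B)P(B)
     = 0.0179 × 0.7143 + 0.0450 × 0.2857
     = 0.01278597 + 0.01285650
     = 0.02564247

Step 2: Apply Bayes' theorem
P(A|D) = P(D|A)P(A) / P(D)
       = 0.01278597 / 0.02564247
       = 0.4986


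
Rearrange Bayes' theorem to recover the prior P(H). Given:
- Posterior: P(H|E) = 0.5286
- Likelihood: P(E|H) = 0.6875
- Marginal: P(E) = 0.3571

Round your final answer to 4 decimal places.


From Bayes' theorem: P(H|E) = P(E|H) × P(H) / P(E)

Rearranging for P(H):
P(H) = P(H|E) × P(E) / P(E|H)
     = 0.5286 × 0.3571 / 0.6875
     = 0.18876306 / 0.6875
     = 0.2746


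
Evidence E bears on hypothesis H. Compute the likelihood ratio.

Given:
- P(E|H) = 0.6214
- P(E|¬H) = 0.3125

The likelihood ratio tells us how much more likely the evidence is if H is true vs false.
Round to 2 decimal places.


Likelihood Ratio (LR) = P(E|H) / P(E|¬H)

LR = 0.6214 / 0.3125
   = 1.99

The evidence is 1.99 times more likely if H is true than if H is false.
Since LR > 1, the evidence supports H over ¬H.


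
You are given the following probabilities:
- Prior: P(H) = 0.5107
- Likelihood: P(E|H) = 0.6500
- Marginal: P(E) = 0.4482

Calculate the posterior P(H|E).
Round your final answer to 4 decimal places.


Using Bayes' theorem:

P(H|E) = P(E|H) × P(H) / P(E)
       = 0.6500 × 0.5107 / 0.4482
       = 0.33195500 / 0.4482
       = 0.7406

The evidence strengthens our belief in H.
Prior: 0.5107 → Posterior: 0.7406


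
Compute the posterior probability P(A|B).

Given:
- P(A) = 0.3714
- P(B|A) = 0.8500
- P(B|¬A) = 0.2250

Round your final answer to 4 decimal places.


Bayes' theorem: P(A|B) = P(B|A) × P(A) / P(B)

Step 1: Calculate P(B) using law of total probability
P(B) = P(B|A)P(A) + P(B|¬A)P(¬A)
     = 0.8500 × 0.3714 + 0.2250 × 0.6286
     = 0.31569000 + 0.14143500
     = 0.45712500

Step 2: Apply Bayes' theorem
P(A|B) = P(B|A) × P(A) / P(B)
       = 0.31569000 / 0.45712500
       = 0.6906


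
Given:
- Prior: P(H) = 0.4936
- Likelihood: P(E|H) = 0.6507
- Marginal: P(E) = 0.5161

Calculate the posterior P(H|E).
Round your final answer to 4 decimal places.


Using Bayes' theorem:

P(H|E) = P(E|H) × P(H) / P(E)
       = 0.6507 × 0.4936 / 0.5161
       = 0.32118552 / 0.5161
       = 0.6223

The evidence strengthens our belief in H.
Prior: 0.4936 → Posterior: 0.6223


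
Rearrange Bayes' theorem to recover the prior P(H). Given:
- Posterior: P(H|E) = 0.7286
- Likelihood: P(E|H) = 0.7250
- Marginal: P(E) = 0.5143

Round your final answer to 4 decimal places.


From Bayes' theorem: P(H|E) = P(E|H) × P(H) / P(E)

Rearranging for P(H):
P(H) = P(H|E) × P(E) / P(E|H)
     = 0.7286 × 0.5143 / 0.7250
     = 0.37471898 / 0.7250
     = 0.5169


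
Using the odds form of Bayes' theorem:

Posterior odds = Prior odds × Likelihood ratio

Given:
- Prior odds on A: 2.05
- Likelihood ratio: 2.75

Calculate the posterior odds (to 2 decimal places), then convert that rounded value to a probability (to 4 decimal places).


Step 1: Calculate posterior odds
Posterior odds = Prior odds × LR
               = 2.05 × 2.75
               = 5.64

Step 2: Convert to probability
P(A|E) = Posterior odds / (1 + Posterior odds)
       = 5.64 / (1 + 5.64)
       = 5.64 / 6.64
       = 0.8494

The evidence increased P(A) from 0.6721 to 0.8494.


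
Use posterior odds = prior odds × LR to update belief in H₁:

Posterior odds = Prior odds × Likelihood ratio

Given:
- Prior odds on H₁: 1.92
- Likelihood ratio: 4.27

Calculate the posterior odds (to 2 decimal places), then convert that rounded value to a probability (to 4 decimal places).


Step 1: Calculate posterior odds
Posterior odds = Prior odds × LR
               = 1.92 × 4.27
               = 8.20

Step 2: Convert to probability
P(H₁|E) = Posterior odds / (1 + Posterior odds)
       = 8.20 / (1 + 8.20)
       = 8.20 / 9.20
       = 0.8913

The evidence increased P(H₁) from 0.6575 to 0.8913.


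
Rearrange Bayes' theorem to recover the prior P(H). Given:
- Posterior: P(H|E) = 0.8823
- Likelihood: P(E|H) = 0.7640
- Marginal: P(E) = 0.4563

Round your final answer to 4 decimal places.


From Bayes' theorem: P(H|E) = P(E|H) × P(H) / P(E)

Rearranging for P(H):
P(H) = P(H|E) × P(E) / P(E|H)
     = 0.8823 × 0.4563 / 0.7640
     = 0.40259349 / 0.7640
     = 0.5270


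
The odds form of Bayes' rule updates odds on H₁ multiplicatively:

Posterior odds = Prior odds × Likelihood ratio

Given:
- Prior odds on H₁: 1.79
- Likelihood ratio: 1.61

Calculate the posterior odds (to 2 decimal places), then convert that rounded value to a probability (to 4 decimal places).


Step 1: Calculate posterior odds
Posterior odds = Prior odds × LR
               = 1.79 × 1.61
               = 2.88

Step 2: Convert to probability
P(H₁|E) = Posterior odds / (1 + Posterior odds)
       = 2.88 / (1 + 2.88)
       = 2.88 / 3.88
       = 0.7423

The evidence increased P(H₁) from 0.6416 to 0.7423.
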